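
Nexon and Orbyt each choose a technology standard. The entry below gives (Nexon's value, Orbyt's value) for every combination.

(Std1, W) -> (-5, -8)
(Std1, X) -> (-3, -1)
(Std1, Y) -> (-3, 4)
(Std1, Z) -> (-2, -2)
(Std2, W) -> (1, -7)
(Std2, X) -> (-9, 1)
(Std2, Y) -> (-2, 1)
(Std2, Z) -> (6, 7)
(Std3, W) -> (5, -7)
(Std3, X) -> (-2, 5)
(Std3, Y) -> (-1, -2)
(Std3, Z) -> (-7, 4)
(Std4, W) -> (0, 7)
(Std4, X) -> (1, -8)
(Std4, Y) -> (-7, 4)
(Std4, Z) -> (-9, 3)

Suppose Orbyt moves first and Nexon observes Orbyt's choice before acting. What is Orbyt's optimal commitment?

Z

Work backward from Nexon's decision.
- W → Nexon plays Std3 (best of -5, 1, 5, 0); Orbyt gets -7.
- X → Nexon plays Std4 (best of -3, -9, -2, 1); Orbyt gets -8.
- Y → Nexon plays Std3 (best of -3, -2, -1, -7); Orbyt gets -2.
- Z → Nexon plays Std2 (best of -2, 6, -7, -9); Orbyt gets 7.
Among -7, -8, -2, 7, the best is 7 at Z. Subgame-perfect outcome: (Std2, Z) with payoffs (6, 7).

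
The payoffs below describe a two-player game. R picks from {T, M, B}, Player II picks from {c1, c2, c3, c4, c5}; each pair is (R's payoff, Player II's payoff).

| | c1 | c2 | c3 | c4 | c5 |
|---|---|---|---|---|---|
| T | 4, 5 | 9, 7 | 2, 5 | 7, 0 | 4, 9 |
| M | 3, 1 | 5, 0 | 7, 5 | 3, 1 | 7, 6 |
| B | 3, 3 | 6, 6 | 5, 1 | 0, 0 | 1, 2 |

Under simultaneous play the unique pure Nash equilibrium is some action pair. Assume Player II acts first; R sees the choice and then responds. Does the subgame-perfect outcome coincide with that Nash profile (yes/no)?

Backward induction with Player II moving first.
- c1 → R plays T (best of 4, 3, 3); Player II gets 5.
- c2 → R plays T (best of 9, 5, 6); Player II gets 7.
- c3 → R plays M (best of 2, 7, 5); Player II gets 5.
- c4 → R plays T (best of 7, 3, 0); Player II gets 0.
- c5 → R plays M (best of 4, 7, 1); Player II gets 6.
Maximizing over 5, 7, 5, 0, 6, Player II chooses c2. Subgame-perfect outcome: (T, c2) with payoffs (9, 7).
Under simultaneous play:
R's best replies: c1→T; c2→T; c3→M; c4→T; c5→M.
Player II's best replies: T→c5; M→c5; B→c2.
Only (M, c5) has each player best-responding; Nash payoffs (7, 6).
Sequential outcome (T, c2) differs from the Nash profile (M, c5).

no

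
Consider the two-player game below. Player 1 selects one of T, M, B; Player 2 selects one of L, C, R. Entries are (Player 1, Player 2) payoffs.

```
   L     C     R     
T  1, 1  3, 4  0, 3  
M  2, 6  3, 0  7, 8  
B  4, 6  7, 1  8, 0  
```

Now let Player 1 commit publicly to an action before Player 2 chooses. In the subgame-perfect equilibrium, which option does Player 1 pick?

M

Player 2 best-responds to each possible Player 1 move:
- T: Player 2 compares 1, 4, 3 and picks C; Player 1 would get 3.
- M: Player 2 compares 6, 0, 8 and picks R; Player 1 would get 7.
- B: Player 2 compares 6, 1, 0 and picks L; Player 1 would get 4.
Among 3, 7, 4, the best is 7 at M. Subgame-perfect outcome: (M, R) with payoffs (7, 8).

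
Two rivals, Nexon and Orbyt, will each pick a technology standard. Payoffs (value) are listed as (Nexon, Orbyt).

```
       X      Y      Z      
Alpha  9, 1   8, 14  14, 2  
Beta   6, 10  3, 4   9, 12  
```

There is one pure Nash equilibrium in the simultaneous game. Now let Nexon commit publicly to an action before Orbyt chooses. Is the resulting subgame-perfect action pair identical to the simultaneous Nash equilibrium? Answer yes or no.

Solve by backward induction (Nexon leads).
- Alpha → Orbyt plays Y (best of 1, 14, 2); Nexon gets 8.
- Beta → Orbyt plays Z (best of 10, 4, 12); Nexon gets 9.
Nexon's induced payoffs are 8, 9, so Nexon commits to Beta. Subgame-perfect outcome: (Beta, Z) with payoffs (9, 12).
For the simultaneous game, intersect best replies.
Nexon's best replies: X→Alpha; Y→Alpha; Z→Alpha.
Orbyt's best replies: Alpha→Y; Beta→Z.
The unique mutual best reply is (Alpha, Y), giving (8, 14).
Sequential outcome (Beta, Z) differs from the Nash profile (Alpha, Y).

no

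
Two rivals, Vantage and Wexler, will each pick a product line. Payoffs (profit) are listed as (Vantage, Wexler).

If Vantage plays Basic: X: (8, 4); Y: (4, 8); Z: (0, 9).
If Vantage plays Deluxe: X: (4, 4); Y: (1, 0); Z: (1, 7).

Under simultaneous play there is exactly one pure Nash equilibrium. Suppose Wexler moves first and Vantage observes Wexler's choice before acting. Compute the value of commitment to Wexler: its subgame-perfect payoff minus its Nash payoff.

Solve by backward induction (Wexler leads).
- X: Vantage compares 8, 4 and picks Basic; Wexler would get 4.
- Y: Vantage compares 4, 1 and picks Basic; Wexler would get 8.
- Z: Vantage compares 0, 1 and picks Deluxe; Wexler would get 7.
Among 4, 8, 7, the best is 8 at Y. Subgame-perfect outcome: (Basic, Y) with payoffs (4, 8).
Now find the simultaneous Nash equilibrium.
Vantage's best replies: X→Basic; Y→Basic; Z→Deluxe.
Wexler's best replies: Basic→Z; Deluxe→Z.
Only (Deluxe, Z) has each player best-responding; Nash payoffs (1, 7).
Wexler's commitment gain: 8 − 7 = 1.

1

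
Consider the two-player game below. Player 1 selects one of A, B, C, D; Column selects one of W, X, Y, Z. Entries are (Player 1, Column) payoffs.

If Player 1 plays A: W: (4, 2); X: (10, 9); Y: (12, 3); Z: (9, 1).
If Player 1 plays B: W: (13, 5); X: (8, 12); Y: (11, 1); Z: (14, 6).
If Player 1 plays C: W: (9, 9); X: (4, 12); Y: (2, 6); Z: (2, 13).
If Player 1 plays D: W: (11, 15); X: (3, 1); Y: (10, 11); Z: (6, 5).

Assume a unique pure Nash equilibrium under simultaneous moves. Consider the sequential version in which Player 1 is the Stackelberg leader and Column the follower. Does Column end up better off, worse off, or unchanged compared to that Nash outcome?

Work backward from Column's decision.
- A: Column compares 2, 9, 3, 1 and picks X; Player 1 would get 10.
- B: Column compares 5, 12, 1, 6 and picks X; Player 1 would get 8.
- C: Column compares 9, 12, 6, 13 and picks Z; Player 1 would get 2.
- D: Column compares 15, 1, 11, 5 and picks W; Player 1 would get 11.
Maximizing over 10, 8, 2, 11, Player 1 chooses D. Subgame-perfect outcome: (D, W) with payoffs (11, 15).
Under simultaneous play:
Player 1's best replies: W→B; X→A; Y→A; Z→B.
Column's best replies: A→X; B→X; C→Z; D→W.
The unique mutual best reply is (A, X), giving (10, 9).
Column earns 15 sequentially versus 9 at the Nash outcome: better off.

better off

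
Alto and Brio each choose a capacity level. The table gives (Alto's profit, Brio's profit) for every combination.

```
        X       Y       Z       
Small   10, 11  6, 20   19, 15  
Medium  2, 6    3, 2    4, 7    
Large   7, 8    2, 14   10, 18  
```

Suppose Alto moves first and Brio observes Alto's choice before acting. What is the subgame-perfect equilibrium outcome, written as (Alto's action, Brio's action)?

(Large, Z)

Backward induction with Alto moving first.
- Small → Brio plays Y (best of 11, 20, 15); Alto gets 6.
- Medium → Brio plays Z (best of 6, 2, 7); Alto gets 4.
- Large → Brio plays Z (best of 8, 14, 18); Alto gets 10.
Alto's induced payoffs are 6, 4, 10, so Alto commits to Large. Subgame-perfect outcome: (Large, Z) with payoffs (10, 18).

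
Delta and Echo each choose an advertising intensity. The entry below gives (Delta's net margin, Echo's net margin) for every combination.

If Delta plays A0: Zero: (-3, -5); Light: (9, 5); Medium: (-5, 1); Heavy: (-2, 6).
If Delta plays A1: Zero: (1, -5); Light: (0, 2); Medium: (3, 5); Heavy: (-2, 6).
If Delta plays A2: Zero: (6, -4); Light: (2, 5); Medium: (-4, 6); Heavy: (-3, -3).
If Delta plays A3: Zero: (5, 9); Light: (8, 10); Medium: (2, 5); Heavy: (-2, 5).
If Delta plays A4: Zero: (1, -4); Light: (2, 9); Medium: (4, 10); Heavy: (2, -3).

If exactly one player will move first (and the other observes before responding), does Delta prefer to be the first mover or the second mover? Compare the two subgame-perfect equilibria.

If Delta leads: Echo's best replies are A0→Heavy, A1→Heavy, A2→Medium, A3→Light, A4→Medium; Delta's induced payoffs -2, -2, -4, 8, 4; outcome (A3, Light), payoffs (8, 10).
If Echo leads: Delta's best replies are Zero→A2, Light→A0, Medium→A4, Heavy→A4; Echo's induced payoffs -4, 5, 10, -3; outcome (A4, Medium), payoffs (4, 10).
Delta gets 8 moving first and 4 moving second, so Delta prefers to move first.

first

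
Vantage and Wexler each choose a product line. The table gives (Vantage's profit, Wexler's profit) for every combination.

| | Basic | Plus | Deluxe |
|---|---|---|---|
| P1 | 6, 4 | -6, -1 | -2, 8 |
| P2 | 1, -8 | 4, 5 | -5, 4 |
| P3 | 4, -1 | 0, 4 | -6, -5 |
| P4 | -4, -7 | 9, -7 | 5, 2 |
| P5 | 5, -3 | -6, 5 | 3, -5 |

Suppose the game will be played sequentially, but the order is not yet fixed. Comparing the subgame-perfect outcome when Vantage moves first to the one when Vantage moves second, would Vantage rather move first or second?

second

If Vantage leads: Wexler's best replies are P1→Deluxe, P2→Plus, P3→Plus, P4→Deluxe, P5→Plus; Vantage's induced payoffs -2, 4, 0, 5, -6; outcome (P4, Deluxe), payoffs (5, 2).
If Wexler leads: Vantage's best replies are Basic→P1, Plus→P4, Deluxe→P4; Wexler's induced payoffs 4, -7, 2; outcome (P1, Basic), payoffs (6, 4).
Vantage gets 5 moving first and 6 moving second, so Vantage prefers to move second.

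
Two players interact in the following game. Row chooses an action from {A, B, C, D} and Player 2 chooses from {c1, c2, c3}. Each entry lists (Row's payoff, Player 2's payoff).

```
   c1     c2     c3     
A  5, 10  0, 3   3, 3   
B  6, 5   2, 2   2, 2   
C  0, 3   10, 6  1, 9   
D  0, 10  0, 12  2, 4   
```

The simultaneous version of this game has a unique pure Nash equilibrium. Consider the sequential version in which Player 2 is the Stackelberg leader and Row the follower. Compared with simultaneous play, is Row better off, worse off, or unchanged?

Backward induction with Player 2 moving first.
- c1: Row compares 5, 6, 0, 0 and picks B; Player 2 would get 5.
- c2: Row compares 0, 2, 10, 0 and picks C; Player 2 would get 6.
- c3: Row compares 3, 2, 1, 2 and picks A; Player 2 would get 3.
Maximizing over 5, 6, 3, Player 2 chooses c2. Subgame-perfect outcome: (C, c2) with payoffs (10, 6).
Under simultaneous play:
Row's best replies: c1→B; c2→C; c3→A.
Player 2's best replies: A→c1; B→c1; C→c3; D→c2.
Only (B, c1) has each player best-responding; Nash payoffs (6, 5).
Row earns 10 sequentially versus 6 at the Nash outcome: better off.

better off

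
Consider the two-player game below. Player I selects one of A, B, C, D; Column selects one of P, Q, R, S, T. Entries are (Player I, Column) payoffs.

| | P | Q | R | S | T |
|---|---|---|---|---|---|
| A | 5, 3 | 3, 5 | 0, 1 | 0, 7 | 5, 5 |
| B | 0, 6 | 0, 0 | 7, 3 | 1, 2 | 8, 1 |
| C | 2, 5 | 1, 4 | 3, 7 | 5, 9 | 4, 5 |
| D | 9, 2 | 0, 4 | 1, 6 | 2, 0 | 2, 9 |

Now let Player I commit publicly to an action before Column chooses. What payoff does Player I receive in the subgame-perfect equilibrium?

5

Column best-responds to each possible Player I move:
- A: Column compares 3, 5, 1, 7, 5 and picks S; Player I would get 0.
- B: Column compares 6, 0, 3, 2, 1 and picks P; Player I would get 0.
- C: Column compares 5, 4, 7, 9, 5 and picks S; Player I would get 5.
- D: Column compares 2, 4, 6, 0, 9 and picks T; Player I would get 2.
Player I's induced payoffs are 0, 0, 5, 2, so Player I commits to C. Subgame-perfect outcome: (C, S) with payoffs (5, 9).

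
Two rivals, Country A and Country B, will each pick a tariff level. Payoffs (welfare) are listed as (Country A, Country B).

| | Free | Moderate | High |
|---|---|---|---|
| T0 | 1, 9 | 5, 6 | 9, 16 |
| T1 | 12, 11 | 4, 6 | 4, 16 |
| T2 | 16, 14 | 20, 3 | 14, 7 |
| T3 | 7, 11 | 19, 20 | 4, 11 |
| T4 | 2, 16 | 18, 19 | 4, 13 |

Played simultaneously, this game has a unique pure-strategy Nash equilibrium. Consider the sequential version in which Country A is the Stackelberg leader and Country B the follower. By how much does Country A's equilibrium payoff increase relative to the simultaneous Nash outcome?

3

Work backward from Country B's decision.
- T0: BR = High, leader payoff 9.
- T1: BR = High, leader payoff 4.
- T2: BR = Free, leader payoff 16.
- T3: BR = Moderate, leader payoff 19.
- T4: BR = Moderate, leader payoff 18.
Country A's induced payoffs are 9, 4, 16, 19, 18, so Country A commits to T3. Subgame-perfect outcome: (T3, Moderate) with payoffs (19, 20).
Under simultaneous play:
Country A's best replies: Free→T2; Moderate→T2; High→T2.
Country B's best replies: T0→High; T1→High; T2→Free; T3→Moderate; T4→Moderate.
The unique mutual best reply is (T2, Free), giving (16, 14).
Country A's commitment gain: 19 − 16 = 3.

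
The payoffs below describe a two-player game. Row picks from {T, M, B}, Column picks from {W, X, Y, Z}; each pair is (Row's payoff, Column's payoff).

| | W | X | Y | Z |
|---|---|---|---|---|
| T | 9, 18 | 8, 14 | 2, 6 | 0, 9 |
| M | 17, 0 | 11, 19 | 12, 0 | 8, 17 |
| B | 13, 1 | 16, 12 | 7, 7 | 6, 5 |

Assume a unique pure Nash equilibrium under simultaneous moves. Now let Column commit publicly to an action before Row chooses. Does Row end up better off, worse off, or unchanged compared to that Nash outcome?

worse off

Solve by backward induction (Column leads).
- W: Row compares 9, 17, 13 and picks M; Column would get 0.
- X: Row compares 8, 11, 16 and picks B; Column would get 12.
- Y: Row compares 2, 12, 7 and picks M; Column would get 0.
- Z: Row compares 0, 8, 6 and picks M; Column would get 17.
Among 0, 12, 0, 17, the best is 17 at Z. Subgame-perfect outcome: (M, Z) with payoffs (8, 17).
For the simultaneous game, intersect best replies.
Row's best replies: W→M; X→B; Y→M; Z→M.
Column's best replies: T→W; M→X; B→X.
Only (B, X) has each player best-responding; Nash payoffs (16, 12).
Row earns 8 sequentially versus 16 at the Nash outcome: worse off.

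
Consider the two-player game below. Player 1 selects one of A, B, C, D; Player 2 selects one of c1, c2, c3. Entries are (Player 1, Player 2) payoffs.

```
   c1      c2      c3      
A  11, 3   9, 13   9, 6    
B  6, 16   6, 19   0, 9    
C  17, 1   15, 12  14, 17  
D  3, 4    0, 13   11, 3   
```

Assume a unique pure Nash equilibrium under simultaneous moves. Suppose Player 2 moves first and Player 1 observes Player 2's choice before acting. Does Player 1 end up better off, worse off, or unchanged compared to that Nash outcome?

unchanged

Work backward from Player 1's decision.
- c1: BR = C, leader payoff 1.
- c2: BR = C, leader payoff 12.
- c3: BR = C, leader payoff 17.
Maximizing over 1, 12, 17, Player 2 chooses c3. Subgame-perfect outcome: (C, c3) with payoffs (14, 17).
Now find the simultaneous Nash equilibrium.
Player 1's best replies: c1→C; c2→C; c3→C.
Player 2's best replies: A→c2; B→c2; C→c3; D→c2.
The unique mutual best reply is (C, c3), giving (14, 17).
Player 1 earns 14 sequentially versus 14 at the Nash outcome: unchanged.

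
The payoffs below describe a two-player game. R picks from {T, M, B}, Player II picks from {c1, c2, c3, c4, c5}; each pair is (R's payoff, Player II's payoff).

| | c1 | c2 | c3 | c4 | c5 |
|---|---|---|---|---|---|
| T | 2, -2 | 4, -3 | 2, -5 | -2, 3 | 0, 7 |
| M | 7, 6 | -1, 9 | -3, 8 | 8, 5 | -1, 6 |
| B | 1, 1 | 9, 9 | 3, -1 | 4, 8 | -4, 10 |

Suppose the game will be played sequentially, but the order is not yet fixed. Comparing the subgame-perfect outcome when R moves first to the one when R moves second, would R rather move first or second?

second

If R leads: Player II's best replies are T→c5, M→c2, B→c5; R's induced payoffs 0, -1, -4; outcome (T, c5), payoffs (0, 7).
If Player II leads: R's best replies are c1→M, c2→B, c3→B, c4→M, c5→T; Player II's induced payoffs 6, 9, -1, 5, 7; outcome (B, c2), payoffs (9, 9).
R gets 0 moving first and 9 moving second, so R prefers to move second.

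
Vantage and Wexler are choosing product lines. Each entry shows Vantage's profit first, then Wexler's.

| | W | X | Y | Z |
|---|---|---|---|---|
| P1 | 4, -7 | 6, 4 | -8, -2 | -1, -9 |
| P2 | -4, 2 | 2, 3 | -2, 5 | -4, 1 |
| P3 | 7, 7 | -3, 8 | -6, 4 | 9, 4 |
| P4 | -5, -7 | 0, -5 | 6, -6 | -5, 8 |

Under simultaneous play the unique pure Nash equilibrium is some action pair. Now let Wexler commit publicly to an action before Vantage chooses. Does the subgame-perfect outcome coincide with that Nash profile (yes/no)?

no

Solve by backward induction (Wexler leads).
- W: Vantage compares 4, -4, 7, -5 and picks P3; Wexler would get 7.
- X: Vantage compares 6, 2, -3, 0 and picks P1; Wexler would get 4.
- Y: Vantage compares -8, -2, -6, 6 and picks P4; Wexler would get -6.
- Z: Vantage compares -1, -4, 9, -5 and picks P3; Wexler would get 4.
Maximizing over 7, 4, -6, 4, Wexler chooses W. Subgame-perfect outcome: (P3, W) with payoffs (7, 7).
Now find the simultaneous Nash equilibrium.
Vantage's best replies: W→P3; X→P1; Y→P4; Z→P3.
Wexler's best replies: P1→X; P2→Y; P3→X; P4→Z.
Only (P1, X) has each player best-responding; Nash payoffs (6, 4).
Sequential outcome (P3, W) differs from the Nash profile (P1, X).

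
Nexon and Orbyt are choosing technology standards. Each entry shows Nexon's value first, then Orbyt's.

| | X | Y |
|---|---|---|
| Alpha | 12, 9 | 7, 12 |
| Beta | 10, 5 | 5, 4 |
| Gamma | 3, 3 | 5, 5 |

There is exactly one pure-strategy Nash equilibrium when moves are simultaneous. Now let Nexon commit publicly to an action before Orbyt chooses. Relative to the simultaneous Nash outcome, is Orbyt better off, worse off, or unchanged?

worse off

Orbyt best-responds to each possible Nexon move:
- Alpha → Orbyt plays Y (best of 9, 12); Nexon gets 7.
- Beta → Orbyt plays X (best of 5, 4); Nexon gets 10.
- Gamma → Orbyt plays Y (best of 3, 5); Nexon gets 5.
Nexon's induced payoffs are 7, 10, 5, so Nexon commits to Beta. Subgame-perfect outcome: (Beta, X) with payoffs (10, 5).
Under simultaneous play:
Nexon's best replies: X→Alpha; Y→Alpha.
Orbyt's best replies: Alpha→Y; Beta→X; Gamma→Y.
Only (Alpha, Y) has each player best-responding; Nash payoffs (7, 12).
Orbyt earns 5 sequentially versus 12 at the Nash outcome: worse off.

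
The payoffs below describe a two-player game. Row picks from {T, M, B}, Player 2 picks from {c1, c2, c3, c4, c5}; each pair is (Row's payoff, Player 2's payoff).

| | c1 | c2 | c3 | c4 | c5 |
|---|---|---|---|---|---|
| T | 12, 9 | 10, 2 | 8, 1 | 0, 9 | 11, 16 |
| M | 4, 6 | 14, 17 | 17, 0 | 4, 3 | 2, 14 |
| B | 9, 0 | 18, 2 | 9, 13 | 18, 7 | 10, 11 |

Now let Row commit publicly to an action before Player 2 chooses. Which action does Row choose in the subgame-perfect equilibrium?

Work backward from Player 2's decision.
- T: BR = c5, leader payoff 11.
- M: BR = c2, leader payoff 14.
- B: BR = c3, leader payoff 9.
Maximizing over 11, 14, 9, Row chooses M. Subgame-perfect outcome: (M, c2) with payoffs (14, 17).

M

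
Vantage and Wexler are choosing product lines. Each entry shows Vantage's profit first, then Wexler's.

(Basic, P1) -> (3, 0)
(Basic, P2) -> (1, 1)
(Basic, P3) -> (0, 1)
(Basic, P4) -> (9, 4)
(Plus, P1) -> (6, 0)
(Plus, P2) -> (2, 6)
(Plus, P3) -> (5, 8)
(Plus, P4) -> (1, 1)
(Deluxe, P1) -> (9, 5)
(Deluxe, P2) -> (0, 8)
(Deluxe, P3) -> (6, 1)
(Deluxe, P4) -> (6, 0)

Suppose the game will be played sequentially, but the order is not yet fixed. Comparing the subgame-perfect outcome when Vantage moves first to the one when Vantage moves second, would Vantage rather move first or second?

If Vantage leads: Wexler's best replies are Basic→P4, Plus→P3, Deluxe→P2; Vantage's induced payoffs 9, 5, 0; outcome (Basic, P4), payoffs (9, 4).
If Wexler leads: Vantage's best replies are P1→Deluxe, P2→Plus, P3→Deluxe, P4→Basic; Wexler's induced payoffs 5, 6, 1, 4; outcome (Plus, P2), payoffs (2, 6).
Vantage gets 9 moving first and 2 moving second, so Vantage prefers to move first.

first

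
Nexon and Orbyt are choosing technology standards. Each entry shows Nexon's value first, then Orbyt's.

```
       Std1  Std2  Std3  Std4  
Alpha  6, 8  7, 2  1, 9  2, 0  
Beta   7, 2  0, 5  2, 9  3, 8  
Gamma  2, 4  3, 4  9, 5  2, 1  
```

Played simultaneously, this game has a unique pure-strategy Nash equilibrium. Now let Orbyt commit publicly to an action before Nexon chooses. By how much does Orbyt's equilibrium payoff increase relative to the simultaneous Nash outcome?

Nexon best-responds to each possible Orbyt move:
- Std1 → Nexon plays Beta (best of 6, 7, 2); Orbyt gets 2.
- Std2 → Nexon plays Alpha (best of 7, 0, 3); Orbyt gets 2.
- Std3 → Nexon plays Gamma (best of 1, 2, 9); Orbyt gets 5.
- Std4 → Nexon plays Beta (best of 2, 3, 2); Orbyt gets 8.
Maximizing over 2, 2, 5, 8, Orbyt chooses Std4. Subgame-perfect outcome: (Beta, Std4) with payoffs (3, 8).
Now find the simultaneous Nash equilibrium.
Nexon's best replies: Std1→Beta; Std2→Alpha; Std3→Gamma; Std4→Beta.
Orbyt's best replies: Alpha→Std3; Beta→Std3; Gamma→Std3.
The unique mutual best reply is (Gamma, Std3), giving (9, 5).
Orbyt's commitment gain: 8 − 5 = 3.

3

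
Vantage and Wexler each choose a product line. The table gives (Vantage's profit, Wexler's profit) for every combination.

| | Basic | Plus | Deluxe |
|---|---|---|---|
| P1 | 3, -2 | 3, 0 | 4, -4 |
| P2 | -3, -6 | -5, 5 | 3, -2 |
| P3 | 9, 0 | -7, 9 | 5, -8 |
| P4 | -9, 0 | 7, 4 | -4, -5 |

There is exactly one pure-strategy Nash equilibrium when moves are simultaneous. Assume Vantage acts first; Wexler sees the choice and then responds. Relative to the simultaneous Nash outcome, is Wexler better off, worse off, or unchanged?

unchanged

Work backward from Wexler's decision.
- P1 → Wexler plays Plus (best of -2, 0, -4); Vantage gets 3.
- P2 → Wexler plays Plus (best of -6, 5, -2); Vantage gets -5.
- P3 → Wexler plays Plus (best of 0, 9, -8); Vantage gets -7.
- P4 → Wexler plays Plus (best of 0, 4, -5); Vantage gets 7.
Maximizing over 3, -5, -7, 7, Vantage chooses P4. Subgame-perfect outcome: (P4, Plus) with payoffs (7, 4).
Now find the simultaneous Nash equilibrium.
Vantage's best replies: Basic→P3; Plus→P4; Deluxe→P3.
Wexler's best replies: P1→Plus; P2→Plus; P3→Plus; P4→Plus.
The unique mutual best reply is (P4, Plus), giving (7, 4).
Wexler earns 4 sequentially versus 4 at the Nash outcome: unchanged.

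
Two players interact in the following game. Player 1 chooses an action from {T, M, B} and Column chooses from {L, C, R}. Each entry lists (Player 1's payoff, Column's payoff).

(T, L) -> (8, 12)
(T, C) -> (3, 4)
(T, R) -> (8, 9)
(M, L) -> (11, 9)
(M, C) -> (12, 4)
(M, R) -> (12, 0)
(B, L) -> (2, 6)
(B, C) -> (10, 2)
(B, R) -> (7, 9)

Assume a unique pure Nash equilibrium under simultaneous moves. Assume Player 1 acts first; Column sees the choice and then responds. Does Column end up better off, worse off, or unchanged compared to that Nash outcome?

unchanged

Solve by backward induction (Player 1 leads).
- T → Column plays L (best of 12, 4, 9); Player 1 gets 8.
- M → Column plays L (best of 9, 4, 0); Player 1 gets 11.
- B → Column plays R (best of 6, 2, 9); Player 1 gets 7.
Player 1's induced payoffs are 8, 11, 7, so Player 1 commits to M. Subgame-perfect outcome: (M, L) with payoffs (11, 9).
For the simultaneous game, intersect best replies.
Player 1's best replies: L→M; C→M; R→M.
Column's best replies: T→L; M→L; B→R.
Only (M, L) has each player best-responding; Nash payoffs (11, 9).
Column earns 9 sequentially versus 9 at the Nash outcome: unchanged.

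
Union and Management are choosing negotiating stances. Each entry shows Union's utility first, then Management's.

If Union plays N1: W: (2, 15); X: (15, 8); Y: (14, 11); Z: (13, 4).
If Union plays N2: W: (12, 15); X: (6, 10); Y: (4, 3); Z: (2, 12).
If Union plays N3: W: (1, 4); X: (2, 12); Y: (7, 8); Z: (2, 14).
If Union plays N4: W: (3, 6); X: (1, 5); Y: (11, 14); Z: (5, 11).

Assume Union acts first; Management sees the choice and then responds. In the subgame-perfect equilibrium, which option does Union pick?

N2

Backward induction with Union moving first.
- N1 → Management plays W (best of 15, 8, 11, 4); Union gets 2.
- N2 → Management plays W (best of 15, 10, 3, 12); Union gets 12.
- N3 → Management plays Z (best of 4, 12, 8, 14); Union gets 2.
- N4 → Management plays Y (best of 6, 5, 14, 11); Union gets 11.
Maximizing over 2, 12, 2, 11, Union chooses N2. Subgame-perfect outcome: (N2, W) with payoffs (12, 15).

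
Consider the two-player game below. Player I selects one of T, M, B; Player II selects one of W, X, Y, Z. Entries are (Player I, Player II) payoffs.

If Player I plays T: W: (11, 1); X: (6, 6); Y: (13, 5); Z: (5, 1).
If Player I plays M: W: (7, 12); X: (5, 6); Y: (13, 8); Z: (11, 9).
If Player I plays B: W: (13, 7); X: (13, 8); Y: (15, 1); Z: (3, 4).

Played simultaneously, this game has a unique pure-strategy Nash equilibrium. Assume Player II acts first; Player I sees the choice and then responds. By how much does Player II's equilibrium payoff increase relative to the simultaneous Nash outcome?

Player I best-responds to each possible Player II move:
- W: Player I compares 11, 7, 13 and picks B; Player II would get 7.
- X: Player I compares 6, 5, 13 and picks B; Player II would get 8.
- Y: Player I compares 13, 13, 15 and picks B; Player II would get 1.
- Z: Player I compares 5, 11, 3 and picks M; Player II would get 9.
Maximizing over 7, 8, 1, 9, Player II chooses Z. Subgame-perfect outcome: (M, Z) with payoffs (11, 9).
Under simultaneous play:
Player I's best replies: W→B; X→B; Y→B; Z→M.
Player II's best replies: T→X; M→W; B→X.
The unique mutual best reply is (B, X), giving (13, 8).
Player II's commitment gain: 9 − 8 = 1.

1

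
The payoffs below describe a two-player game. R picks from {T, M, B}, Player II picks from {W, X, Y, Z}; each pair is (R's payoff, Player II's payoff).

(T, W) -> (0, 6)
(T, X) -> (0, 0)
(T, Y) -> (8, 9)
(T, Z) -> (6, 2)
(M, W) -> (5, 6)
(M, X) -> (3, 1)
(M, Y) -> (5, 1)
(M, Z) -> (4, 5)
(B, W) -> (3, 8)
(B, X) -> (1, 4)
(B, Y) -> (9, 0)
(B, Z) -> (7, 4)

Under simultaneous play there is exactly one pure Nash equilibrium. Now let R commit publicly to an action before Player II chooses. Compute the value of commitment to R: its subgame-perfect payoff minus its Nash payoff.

3

Player II best-responds to each possible R move:
- T → Player II plays Y (best of 6, 0, 9, 2); R gets 8.
- M → Player II plays W (best of 6, 1, 1, 5); R gets 5.
- B → Player II plays W (best of 8, 4, 0, 4); R gets 3.
Maximizing over 8, 5, 3, R chooses T. Subgame-perfect outcome: (T, Y) with payoffs (8, 9).
For the simultaneous game, intersect best replies.
R's best replies: W→M; X→M; Y→B; Z→B.
Player II's best replies: T→Y; M→W; B→W.
The unique mutual best reply is (M, W), giving (5, 6).
R's commitment gain: 8 − 5 = 3.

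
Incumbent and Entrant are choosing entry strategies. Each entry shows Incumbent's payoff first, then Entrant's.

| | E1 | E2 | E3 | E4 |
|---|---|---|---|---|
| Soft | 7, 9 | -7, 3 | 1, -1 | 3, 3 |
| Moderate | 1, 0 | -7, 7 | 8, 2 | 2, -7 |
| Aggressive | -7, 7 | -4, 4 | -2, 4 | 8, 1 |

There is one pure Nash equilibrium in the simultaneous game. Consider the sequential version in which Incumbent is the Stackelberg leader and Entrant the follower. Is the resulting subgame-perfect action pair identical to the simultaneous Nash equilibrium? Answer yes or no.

yes

Backward induction with Incumbent moving first.
- Soft: BR = E1, leader payoff 7.
- Moderate: BR = E2, leader payoff -7.
- Aggressive: BR = E1, leader payoff -7.
Among 7, -7, -7, the best is 7 at Soft. Subgame-perfect outcome: (Soft, E1) with payoffs (7, 9).
For the simultaneous game, intersect best replies.
Incumbent's best replies: E1→Soft; E2→Aggressive; E3→Moderate; E4→Aggressive.
Entrant's best replies: Soft→E1; Moderate→E2; Aggressive→E1.
Only (Soft, E1) has each player best-responding; Nash payoffs (7, 9).
Sequential outcome (Soft, E1) coincides with the Nash profile (Soft, E1).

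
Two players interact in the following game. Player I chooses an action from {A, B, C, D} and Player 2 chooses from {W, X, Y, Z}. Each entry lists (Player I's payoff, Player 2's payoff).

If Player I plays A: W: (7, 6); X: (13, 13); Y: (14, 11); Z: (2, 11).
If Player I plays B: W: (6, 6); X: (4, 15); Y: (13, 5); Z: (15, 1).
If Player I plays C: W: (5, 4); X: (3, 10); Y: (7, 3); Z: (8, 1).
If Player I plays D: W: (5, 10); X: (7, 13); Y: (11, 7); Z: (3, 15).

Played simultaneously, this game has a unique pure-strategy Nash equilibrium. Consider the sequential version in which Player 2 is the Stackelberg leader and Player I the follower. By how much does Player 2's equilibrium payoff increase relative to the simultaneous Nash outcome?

Backward induction with Player 2 moving first.
- W → Player I plays A (best of 7, 6, 5, 5); Player 2 gets 6.
- X → Player I plays A (best of 13, 4, 3, 7); Player 2 gets 13.
- Y → Player I plays A (best of 14, 13, 7, 11); Player 2 gets 11.
- Z → Player I plays B (best of 2, 15, 8, 3); Player 2 gets 1.
Maximizing over 6, 13, 11, 1, Player 2 chooses X. Subgame-perfect outcome: (A, X) with payoffs (13, 13).
For the simultaneous game, intersect best replies.
Player I's best replies: W→A; X→A; Y→A; Z→B.
Player 2's best replies: A→X; B→X; C→X; D→Z.
Only (A, X) has each player best-responding; Nash payoffs (13, 13).
Player 2's commitment gain: 13 − 13 = 0.

0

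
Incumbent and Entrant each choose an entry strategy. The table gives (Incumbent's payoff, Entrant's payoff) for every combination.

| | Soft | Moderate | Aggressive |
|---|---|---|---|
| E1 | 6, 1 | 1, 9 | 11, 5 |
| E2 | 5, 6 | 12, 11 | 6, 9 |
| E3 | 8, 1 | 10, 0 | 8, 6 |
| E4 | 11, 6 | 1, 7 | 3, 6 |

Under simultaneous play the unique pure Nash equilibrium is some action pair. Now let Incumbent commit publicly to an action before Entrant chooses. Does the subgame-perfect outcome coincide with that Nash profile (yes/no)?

Backward induction with Incumbent moving first.
- E1: BR = Moderate, leader payoff 1.
- E2: BR = Moderate, leader payoff 12.
- E3: BR = Aggressive, leader payoff 8.
- E4: BR = Moderate, leader payoff 1.
Maximizing over 1, 12, 8, 1, Incumbent chooses E2. Subgame-perfect outcome: (E2, Moderate) with payoffs (12, 11).
For the simultaneous game, intersect best replies.
Incumbent's best replies: Soft→E4; Moderate→E2; Aggressive→E1.
Entrant's best replies: E1→Moderate; E2→Moderate; E3→Aggressive; E4→Moderate.
Only (E2, Moderate) has each player best-responding; Nash payoffs (12, 11).
Sequential outcome (E2, Moderate) coincides with the Nash profile (E2, Moderate).

yes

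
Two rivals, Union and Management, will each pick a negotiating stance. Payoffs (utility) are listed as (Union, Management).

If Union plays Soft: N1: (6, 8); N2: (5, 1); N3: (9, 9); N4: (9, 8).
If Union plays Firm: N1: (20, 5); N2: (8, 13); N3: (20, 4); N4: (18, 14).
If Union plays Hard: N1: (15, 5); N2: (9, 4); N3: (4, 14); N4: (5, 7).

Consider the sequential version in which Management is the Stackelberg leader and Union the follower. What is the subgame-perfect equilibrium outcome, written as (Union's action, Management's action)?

Solve by backward induction (Management leads).
- N1: Union compares 6, 20, 15 and picks Firm; Management would get 5.
- N2: Union compares 5, 8, 9 and picks Hard; Management would get 4.
- N3: Union compares 9, 20, 4 and picks Firm; Management would get 4.
- N4: Union compares 9, 18, 5 and picks Firm; Management would get 14.
Management's induced payoffs are 5, 4, 4, 14, so Management commits to N4. Subgame-perfect outcome: (Firm, N4) with payoffs (18, 14).

(Firm, N4)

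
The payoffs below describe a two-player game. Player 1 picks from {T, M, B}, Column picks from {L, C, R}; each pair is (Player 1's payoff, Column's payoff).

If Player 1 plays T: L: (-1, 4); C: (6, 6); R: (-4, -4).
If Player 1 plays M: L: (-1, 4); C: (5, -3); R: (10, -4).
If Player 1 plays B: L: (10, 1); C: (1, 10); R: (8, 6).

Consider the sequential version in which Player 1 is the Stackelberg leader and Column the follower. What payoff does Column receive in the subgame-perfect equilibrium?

6

Column best-responds to each possible Player 1 move:
- T → Column plays C (best of 4, 6, -4); Player 1 gets 6.
- M → Column plays L (best of 4, -3, -4); Player 1 gets -1.
- B → Column plays C (best of 1, 10, 6); Player 1 gets 1.
Player 1's induced payoffs are 6, -1, 1, so Player 1 commits to T. Subgame-perfect outcome: (T, C) with payoffs (6, 6).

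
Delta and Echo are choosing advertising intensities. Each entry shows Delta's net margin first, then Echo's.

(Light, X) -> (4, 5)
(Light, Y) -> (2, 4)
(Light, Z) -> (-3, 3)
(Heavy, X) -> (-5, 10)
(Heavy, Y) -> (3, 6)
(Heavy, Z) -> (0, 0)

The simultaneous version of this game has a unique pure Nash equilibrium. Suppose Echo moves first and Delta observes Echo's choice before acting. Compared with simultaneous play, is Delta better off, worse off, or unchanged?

Solve by backward induction (Echo leads).
- X: Delta compares 4, -5 and picks Light; Echo would get 5.
- Y: Delta compares 2, 3 and picks Heavy; Echo would get 6.
- Z: Delta compares -3, 0 and picks Heavy; Echo would get 0.
Among 5, 6, 0, the best is 6 at Y. Subgame-perfect outcome: (Heavy, Y) with payoffs (3, 6).
For the simultaneous game, intersect best replies.
Delta's best replies: X→Light; Y→Heavy; Z→Heavy.
Echo's best replies: Light→X; Heavy→X.
Only (Light, X) has each player best-responding; Nash payoffs (4, 5).
Delta earns 3 sequentially versus 4 at the Nash outcome: worse off.

worse off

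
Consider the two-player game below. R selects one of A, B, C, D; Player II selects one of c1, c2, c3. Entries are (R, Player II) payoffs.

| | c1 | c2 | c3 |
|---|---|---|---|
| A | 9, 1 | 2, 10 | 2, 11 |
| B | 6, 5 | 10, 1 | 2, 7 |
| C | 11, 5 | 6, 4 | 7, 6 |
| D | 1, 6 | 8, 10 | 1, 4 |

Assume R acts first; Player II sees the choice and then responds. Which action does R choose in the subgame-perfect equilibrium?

Work backward from Player II's decision.
- A → Player II plays c3 (best of 1, 10, 11); R gets 2.
- B → Player II plays c3 (best of 5, 1, 7); R gets 2.
- C → Player II plays c3 (best of 5, 4, 6); R gets 7.
- D → Player II plays c2 (best of 6, 10, 4); R gets 8.
Maximizing over 2, 2, 7, 8, R chooses D. Subgame-perfect outcome: (D, c2) with payoffs (8, 10).

D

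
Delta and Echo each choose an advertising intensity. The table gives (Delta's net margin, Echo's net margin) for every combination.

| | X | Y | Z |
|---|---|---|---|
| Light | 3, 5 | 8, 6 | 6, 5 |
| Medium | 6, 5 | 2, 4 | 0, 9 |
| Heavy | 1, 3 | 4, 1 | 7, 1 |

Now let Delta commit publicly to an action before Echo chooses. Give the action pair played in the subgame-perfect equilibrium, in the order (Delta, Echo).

(Light, Y)

Backward induction with Delta moving first.
- Light: Echo compares 5, 6, 5 and picks Y; Delta would get 8.
- Medium: Echo compares 5, 4, 9 and picks Z; Delta would get 0.
- Heavy: Echo compares 3, 1, 1 and picks X; Delta would get 1.
Delta's induced payoffs are 8, 0, 1, so Delta commits to Light. Subgame-perfect outcome: (Light, Y) with payoffs (8, 6).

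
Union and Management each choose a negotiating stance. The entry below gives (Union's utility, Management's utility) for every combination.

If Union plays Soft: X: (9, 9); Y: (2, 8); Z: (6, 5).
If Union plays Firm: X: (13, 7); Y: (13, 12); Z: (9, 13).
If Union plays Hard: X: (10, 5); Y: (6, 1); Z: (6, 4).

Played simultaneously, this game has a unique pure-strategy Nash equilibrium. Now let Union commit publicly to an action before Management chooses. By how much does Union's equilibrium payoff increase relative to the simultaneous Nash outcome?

1

Management best-responds to each possible Union move:
- Soft: BR = X, leader payoff 9.
- Firm: BR = Z, leader payoff 9.
- Hard: BR = X, leader payoff 10.
Union's induced payoffs are 9, 9, 10, so Union commits to Hard. Subgame-perfect outcome: (Hard, X) with payoffs (10, 5).
Now find the simultaneous Nash equilibrium.
Union's best replies: X→Firm; Y→Firm; Z→Firm.
Management's best replies: Soft→X; Firm→Z; Hard→X.
Only (Firm, Z) has each player best-responding; Nash payoffs (9, 13).
Union's commitment gain: 10 − 9 = 1.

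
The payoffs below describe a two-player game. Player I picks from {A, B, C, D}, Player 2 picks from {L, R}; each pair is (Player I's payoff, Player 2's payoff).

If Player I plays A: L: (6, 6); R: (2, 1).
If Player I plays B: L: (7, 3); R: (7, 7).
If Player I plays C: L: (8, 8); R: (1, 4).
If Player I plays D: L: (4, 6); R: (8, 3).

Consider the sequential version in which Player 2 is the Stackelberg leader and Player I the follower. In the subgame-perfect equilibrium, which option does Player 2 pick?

L

Work backward from Player I's decision.
- L: BR = C, leader payoff 8.
- R: BR = D, leader payoff 3.
Player 2's induced payoffs are 8, 3, so Player 2 commits to L. Subgame-perfect outcome: (C, L) with payoffs (8, 8).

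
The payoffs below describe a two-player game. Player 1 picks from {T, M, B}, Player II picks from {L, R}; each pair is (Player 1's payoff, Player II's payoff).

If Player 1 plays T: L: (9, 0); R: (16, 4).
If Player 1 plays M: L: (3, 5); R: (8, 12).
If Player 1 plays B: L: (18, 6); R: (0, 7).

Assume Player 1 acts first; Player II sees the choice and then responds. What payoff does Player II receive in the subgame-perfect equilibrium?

4

Solve by backward induction (Player 1 leads).
- T: BR = R, leader payoff 16.
- M: BR = R, leader payoff 8.
- B: BR = R, leader payoff 0.
Maximizing over 16, 8, 0, Player 1 chooses T. Subgame-perfect outcome: (T, R) with payoffs (16, 4).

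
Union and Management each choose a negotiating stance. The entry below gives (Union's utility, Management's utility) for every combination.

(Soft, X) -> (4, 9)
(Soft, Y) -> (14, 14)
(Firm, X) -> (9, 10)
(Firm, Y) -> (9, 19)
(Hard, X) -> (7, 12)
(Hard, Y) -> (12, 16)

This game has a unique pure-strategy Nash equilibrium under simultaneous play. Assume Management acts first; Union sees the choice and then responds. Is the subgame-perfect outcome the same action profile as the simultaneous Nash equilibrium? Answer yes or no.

Backward induction with Management moving first.
- X: BR = Firm, leader payoff 10.
- Y: BR = Soft, leader payoff 14.
Management's induced payoffs are 10, 14, so Management commits to Y. Subgame-perfect outcome: (Soft, Y) with payoffs (14, 14).
Now find the simultaneous Nash equilibrium.
Union's best replies: X→Firm; Y→Soft.
Management's best replies: Soft→Y; Firm→Y; Hard→Y.
The unique mutual best reply is (Soft, Y), giving (14, 14).
Sequential outcome (Soft, Y) coincides with the Nash profile (Soft, Y).

yes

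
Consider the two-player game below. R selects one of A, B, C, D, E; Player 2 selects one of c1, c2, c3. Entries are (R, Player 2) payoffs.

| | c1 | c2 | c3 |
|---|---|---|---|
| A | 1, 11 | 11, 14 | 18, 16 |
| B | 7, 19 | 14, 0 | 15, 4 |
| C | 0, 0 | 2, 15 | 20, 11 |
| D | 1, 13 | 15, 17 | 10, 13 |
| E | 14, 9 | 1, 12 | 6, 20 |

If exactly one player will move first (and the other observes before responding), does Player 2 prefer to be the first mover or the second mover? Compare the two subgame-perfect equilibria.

first

If R leads: Player 2's best replies are A→c3, B→c1, C→c2, D→c2, E→c3; R's induced payoffs 18, 7, 2, 15, 6; outcome (A, c3), payoffs (18, 16).
If Player 2 leads: R's best replies are c1→E, c2→D, c3→C; Player 2's induced payoffs 9, 17, 11; outcome (D, c2), payoffs (15, 17).
Player 2 gets 17 moving first and 16 moving second, so Player 2 prefers to move first.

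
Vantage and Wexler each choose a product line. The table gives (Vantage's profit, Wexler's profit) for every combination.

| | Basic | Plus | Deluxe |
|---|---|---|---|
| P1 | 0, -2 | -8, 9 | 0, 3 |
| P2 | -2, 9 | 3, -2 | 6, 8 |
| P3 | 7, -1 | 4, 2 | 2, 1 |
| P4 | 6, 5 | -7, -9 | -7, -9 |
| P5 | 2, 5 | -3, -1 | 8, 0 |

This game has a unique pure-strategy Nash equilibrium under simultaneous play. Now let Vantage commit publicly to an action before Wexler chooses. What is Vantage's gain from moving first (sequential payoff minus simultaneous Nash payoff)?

2

Solve by backward induction (Vantage leads).
- P1: Wexler compares -2, 9, 3 and picks Plus; Vantage would get -8.
- P2: Wexler compares 9, -2, 8 and picks Basic; Vantage would get -2.
- P3: Wexler compares -1, 2, 1 and picks Plus; Vantage would get 4.
- P4: Wexler compares 5, -9, -9 and picks Basic; Vantage would get 6.
- P5: Wexler compares 5, -1, 0 and picks Basic; Vantage would get 2.
Maximizing over -8, -2, 4, 6, 2, Vantage chooses P4. Subgame-perfect outcome: (P4, Basic) with payoffs (6, 5).
Now find the simultaneous Nash equilibrium.
Vantage's best replies: Basic→P3; Plus→P3; Deluxe→P5.
Wexler's best replies: P1→Plus; P2→Basic; P3→Plus; P4→Basic; P5→Basic.
Only (P3, Plus) has each player best-responding; Nash payoffs (4, 2).
Vantage's commitment gain: 6 − 4 = 2.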